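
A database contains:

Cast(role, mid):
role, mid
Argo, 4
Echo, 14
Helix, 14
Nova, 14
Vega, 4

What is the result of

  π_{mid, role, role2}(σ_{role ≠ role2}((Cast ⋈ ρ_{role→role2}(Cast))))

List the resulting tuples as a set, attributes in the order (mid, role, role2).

{(14, Echo, Helix), (14, Echo, Nova), (14, Helix, Echo), (14, Helix, Nova), (14, Nova, Echo), (14, Nova, Helix), (4, Argo, Vega), (4, Vega, Argo)}

ρ[role→role2]: schema becomes (role2, mid); tuples unchanged.
Joining Cast and ρ_{role→role2}(Cast) on mid yields {(Argo, 4, Argo), (Argo, 4, Vega), (Echo, 14, Echo), (Echo, 14, Helix), (Echo, 14, Nova), (Helix, 14, Echo), (Helix, 14, Helix), (Helix, 14, Nova), (Nova, 14, Echo), (Nova, 14, Helix), (Nova, 14, Nova), (Vega, 4, Argo), (Vega, 4, Vega)}.
σ[role ≠ role2]: keep tuples satisfying role ≠ role2 → {(Argo, 4, Vega), (Echo, 14, Helix), (Echo, 14, Nova), (Helix, 14, Echo), (Helix, 14, Nova), (Nova, 14, Echo), (Nova, 14, Helix), (Vega, 4, Argo)}
Projecting to mid, role, role2: {(14, Echo, Helix), (14, Echo, Nova), (14, Helix, Echo), (14, Helix, Nova), (14, Nova, Echo), (14, Nova, Helix), (4, Argo, Vega), (4, Vega, Argo)}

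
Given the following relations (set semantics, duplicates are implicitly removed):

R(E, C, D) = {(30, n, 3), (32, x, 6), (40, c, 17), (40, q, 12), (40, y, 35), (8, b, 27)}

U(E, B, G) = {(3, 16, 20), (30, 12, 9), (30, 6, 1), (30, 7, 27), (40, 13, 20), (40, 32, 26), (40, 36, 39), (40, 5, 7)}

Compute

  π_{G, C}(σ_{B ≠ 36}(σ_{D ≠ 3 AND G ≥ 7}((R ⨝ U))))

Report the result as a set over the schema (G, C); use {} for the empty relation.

Natural join on E: {(30, n, 3, 12, 9), (30, n, 3, 6, 1), (30, n, 3, 7, 27), (40, c, 17, 13, 20), (40, c, 17, 32, 26), (40, c, 17, 36, 39), (40, c, 17, 5, 7), (40, q, 12, 13, 20), (40, q, 12, 32, 26), (40, q, 12, 36, 39), (40, q, 12, 5, 7), (40, y, 35, 13, 20), (40, y, 35, 32, 26), (40, y, 35, 36, 39), (40, y, 35, 5, 7)}
Selection D ≠ 3 AND G ≥ 7: {(40, c, 17, 13, 20), (40, c, 17, 32, 26), (40, c, 17, 36, 39), (40, c, 17, 5, 7), (40, q, 12, 13, 20), (40, q, 12, 32, 26), (40, q, 12, 36, 39), (40, q, 12, 5, 7), (40, y, 35, 13, 20), (40, y, 35, 32, 26), (40, y, 35, 36, 39), (40, y, 35, 5, 7)}
Selection B ≠ 36: {(40, c, 17, 13, 20), (40, c, 17, 32, 26), (40, c, 17, 5, 7), (40, q, 12, 13, 20), (40, q, 12, 32, 26), (40, q, 12, 5, 7), (40, y, 35, 13, 20), (40, y, 35, 32, 26), (40, y, 35, 5, 7)}
Keep only column(s) G, C: {(20, c), (20, q), (20, y), (26, c), (26, q), (26, y), (7, c), (7, q), (7, y)}

{(20, c), (20, q), (20, y), (26, c), (26, q), (26, y), (7, c), (7, q), (7, y)}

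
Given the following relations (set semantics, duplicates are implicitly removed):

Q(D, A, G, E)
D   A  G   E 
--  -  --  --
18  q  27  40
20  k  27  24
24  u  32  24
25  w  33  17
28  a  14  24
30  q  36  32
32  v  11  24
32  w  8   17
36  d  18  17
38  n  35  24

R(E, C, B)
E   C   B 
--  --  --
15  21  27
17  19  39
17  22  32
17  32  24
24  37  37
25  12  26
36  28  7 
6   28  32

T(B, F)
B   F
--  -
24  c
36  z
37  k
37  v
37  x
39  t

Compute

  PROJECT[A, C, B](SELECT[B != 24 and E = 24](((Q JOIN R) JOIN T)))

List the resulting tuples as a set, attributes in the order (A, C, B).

Joining Q and R on E yields {(20, k, 27, 24, 37, 37), (24, u, 32, 24, 37, 37), (25, w, 33, 17, 19, 39), (25, w, 33, 17, 22, 32), (25, w, 33, 17, 32, 24), (28, a, 14, 24, 37, 37), (32, v, 11, 24, 37, 37), (32, w, 8, 17, 19, 39), (32, w, 8, 17, 22, 32), (32, w, 8, 17, 32, 24), (36, d, 18, 17, 19, 39), (36, d, 18, 17, 22, 32), (36, d, 18, 17, 32, 24), (38, n, 35, 24, 37, 37)}.
Joining (Q JOIN R) and T on B yields {(20, k, 27, 24, 37, 37, k), (20, k, 27, 24, 37, 37, v), (20, k, 27, 24, 37, 37, x), (24, u, 32, 24, 37, 37, k), (24, u, 32, 24, 37, 37, v), (24, u, 32, 24, 37, 37, x), (25, w, 33, 17, 19, 39, t), (25, w, 33, 17, 32, 24, c), (28, a, 14, 24, 37, 37, k), (28, a, 14, 24, 37, 37, v), (28, a, 14, 24, 37, 37, x), (32, v, 11, 24, 37, 37, k), (32, v, 11, 24, 37, 37, v), (32, v, 11, 24, 37, 37, x), (32, w, 8, 17, 19, 39, t), (32, w, 8, 17, 32, 24, c), (36, d, 18, 17, 19, 39, t), (36, d, 18, 17, 32, 24, c), (38, n, 35, 24, 37, 37, k), (38, n, 35, 24, 37, 37, v), (38, n, 35, 24, 37, 37, x)}.
σ[B != 24 and E = 24]: keep tuples satisfying B != 24 and E = 24 → {(20, k, 27, 24, 37, 37, k), (20, k, 27, 24, 37, 37, v), (20, k, 27, 24, 37, 37, x), (24, u, 32, 24, 37, 37, k), (24, u, 32, 24, 37, 37, v), (24, u, 32, 24, 37, 37, x), (28, a, 14, 24, 37, 37, k), (28, a, 14, 24, 37, 37, v), (28, a, 14, 24, 37, 37, x), (32, v, 11, 24, 37, 37, k), (32, v, 11, 24, 37, 37, v), (32, v, 11, 24, 37, 37, x), (38, n, 35, 24, 37, 37, k), (38, n, 35, 24, 37, 37, v), (38, n, 35, 24, 37, 37, x)}
π_{A, C, B} gives {(a, 37, 37), (k, 37, 37), (n, 37, 37), (u, 37, 37), (v, 37, 37)} (10 duplicate(s) eliminated).

{(a, 37, 37), (k, 37, 37), (n, 37, 37), (u, 37, 37), (v, 37, 37)}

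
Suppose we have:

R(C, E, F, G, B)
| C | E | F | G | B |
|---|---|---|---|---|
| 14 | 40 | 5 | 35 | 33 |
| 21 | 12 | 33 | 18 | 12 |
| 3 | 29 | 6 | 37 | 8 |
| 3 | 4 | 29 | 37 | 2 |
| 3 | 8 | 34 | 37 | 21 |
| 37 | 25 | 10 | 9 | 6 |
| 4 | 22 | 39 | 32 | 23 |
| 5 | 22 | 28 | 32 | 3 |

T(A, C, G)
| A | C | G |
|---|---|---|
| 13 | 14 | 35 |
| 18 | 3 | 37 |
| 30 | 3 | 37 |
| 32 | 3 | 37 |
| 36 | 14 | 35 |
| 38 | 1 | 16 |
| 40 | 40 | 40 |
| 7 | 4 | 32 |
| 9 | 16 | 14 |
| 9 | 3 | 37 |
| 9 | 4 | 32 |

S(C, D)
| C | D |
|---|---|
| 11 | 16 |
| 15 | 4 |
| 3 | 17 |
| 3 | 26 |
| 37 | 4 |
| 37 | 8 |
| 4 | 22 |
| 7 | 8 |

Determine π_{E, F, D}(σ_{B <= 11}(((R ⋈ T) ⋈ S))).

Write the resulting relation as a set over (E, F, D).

Joining R and T on C, G yields {(14, 40, 5, 35, 33, 13), (14, 40, 5, 35, 33, 36), (3, 29, 6, 37, 8, 18), (3, 29, 6, 37, 8, 30), (3, 29, 6, 37, 8, 32), (3, 29, 6, 37, 8, 9), (3, 4, 29, 37, 2, 18), (3, 4, 29, 37, 2, 30), (3, 4, 29, 37, 2, 32), (3, 4, 29, 37, 2, 9), (3, 8, 34, 37, 21, 18), (3, 8, 34, 37, 21, 30), (3, 8, 34, 37, 21, 32), (3, 8, 34, 37, 21, 9), (4, 22, 39, 32, 23, 7), (4, 22, 39, 32, 23, 9)}.
Joining (R ⋈ T) and S on C yields {(3, 29, 6, 37, 8, 18, 17), (3, 29, 6, 37, 8, 18, 26), (3, 29, 6, 37, 8, 30, 17), (3, 29, 6, 37, 8, 30, 26), (3, 29, 6, 37, 8, 32, 17), (3, 29, 6, 37, 8, 32, 26), (3, 29, 6, 37, 8, 9, 17), (3, 29, 6, 37, 8, 9, 26), (3, 4, 29, 37, 2, 18, 17), (3, 4, 29, 37, 2, 18, 26), (3, 4, 29, 37, 2, 30, 17), (3, 4, 29, 37, 2, 30, 26), (3, 4, 29, 37, 2, 32, 17), (3, 4, 29, 37, 2, 32, 26), (3, 4, 29, 37, 2, 9, 17), (3, 4, 29, 37, 2, 9, 26), (3, 8, 34, 37, 21, 18, 17), (3, 8, 34, 37, 21, 18, 26), (3, 8, 34, 37, 21, 30, 17), (3, 8, 34, 37, 21, 30, 26), (3, 8, 34, 37, 21, 32, 17), (3, 8, 34, 37, 21, 32, 26), (3, 8, 34, 37, 21, 9, 17), (3, 8, 34, 37, 21, 9, 26), (4, 22, 39, 32, 23, 7, 22), (4, 22, 39, 32, 23, 9, 22)}.
Selection B <= 11: {(3, 29, 6, 37, 8, 18, 17), (3, 29, 6, 37, 8, 18, 26), (3, 29, 6, 37, 8, 30, 17), (3, 29, 6, 37, 8, 30, 26), (3, 29, 6, 37, 8, 32, 17), (3, 29, 6, 37, 8, 32, 26), (3, 29, 6, 37, 8, 9, 17), (3, 29, 6, 37, 8, 9, 26), (3, 4, 29, 37, 2, 18, 17), (3, 4, 29, 37, 2, 18, 26), (3, 4, 29, 37, 2, 30, 17), (3, 4, 29, 37, 2, 30, 26), (3, 4, 29, 37, 2, 32, 17), (3, 4, 29, 37, 2, 32, 26), (3, 4, 29, 37, 2, 9, 17), (3, 4, 29, 37, 2, 9, 26)}
Keep only column(s) E, F, D (12 duplicate(s) eliminated): {(29, 6, 17), (29, 6, 26), (4, 29, 17), (4, 29, 26)}

{(29, 6, 17), (29, 6, 26), (4, 29, 17), (4, 29, 26)}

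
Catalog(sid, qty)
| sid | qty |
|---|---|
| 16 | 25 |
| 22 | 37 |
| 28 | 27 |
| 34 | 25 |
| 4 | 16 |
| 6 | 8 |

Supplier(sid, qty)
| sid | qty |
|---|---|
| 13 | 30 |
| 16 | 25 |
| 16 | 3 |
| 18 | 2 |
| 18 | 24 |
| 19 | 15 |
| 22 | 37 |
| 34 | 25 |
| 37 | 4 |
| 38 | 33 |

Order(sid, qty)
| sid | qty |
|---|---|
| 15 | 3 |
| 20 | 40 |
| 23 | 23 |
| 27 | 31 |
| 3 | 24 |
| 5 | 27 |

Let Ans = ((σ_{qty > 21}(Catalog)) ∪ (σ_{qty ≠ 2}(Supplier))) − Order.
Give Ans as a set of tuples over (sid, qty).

{(13, 30), (16, 25), (16, 3), (18, 24), (19, 15), (22, 37), (28, 27), (34, 25), (37, 4), (38, 33)}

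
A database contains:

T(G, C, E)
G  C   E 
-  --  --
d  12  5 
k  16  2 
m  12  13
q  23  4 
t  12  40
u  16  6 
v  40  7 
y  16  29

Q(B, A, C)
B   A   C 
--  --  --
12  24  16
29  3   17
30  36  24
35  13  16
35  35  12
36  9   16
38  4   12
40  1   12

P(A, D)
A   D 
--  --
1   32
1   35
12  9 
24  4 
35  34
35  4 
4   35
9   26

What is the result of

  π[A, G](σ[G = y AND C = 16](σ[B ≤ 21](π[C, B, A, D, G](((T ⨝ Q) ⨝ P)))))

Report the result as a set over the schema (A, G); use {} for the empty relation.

{(24, y)}

T ⋈ Q (natural join on C): {(d, 12, 5, 35, 35), (d, 12, 5, 38, 4), (d, 12, 5, 40, 1), (k, 16, 2, 12, 24), (k, 16, 2, 35, 13), (k, 16, 2, 36, 9), (m, 12, 13, 35, 35), (m, 12, 13, 38, 4), (m, 12, 13, 40, 1), (t, 12, 40, 35, 35), (t, 12, 40, 38, 4), (t, 12, 40, 40, 1), (u, 16, 6, 12, 24), (u, 16, 6, 35, 13), (u, 16, 6, 36, 9), (y, 16, 29, 12, 24), (y, 16, 29, 35, 13), (y, 16, 29, 36, 9)}
(T ⨝ Q) ⋈ P (natural join on A): {(d, 12, 5, 35, 35, 34), (d, 12, 5, 35, 35, 4), (d, 12, 5, 38, 4, 35), (d, 12, 5, 40, 1, 32), (d, 12, 5, 40, 1, 35), (k, 16, 2, 12, 24, 4), (k, 16, 2, 36, 9, 26), (m, 12, 13, 35, 35, 34), (m, 12, 13, 35, 35, 4), (m, 12, 13, 38, 4, 35), (m, 12, 13, 40, 1, 32), (m, 12, 13, 40, 1, 35), (t, 12, 40, 35, 35, 34), (t, 12, 40, 35, 35, 4), (t, 12, 40, 38, 4, 35), (t, 12, 40, 40, 1, 32), (t, 12, 40, 40, 1, 35), (u, 16, 6, 12, 24, 4), (u, 16, 6, 36, 9, 26), (y, 16, 29, 12, 24, 4), (y, 16, 29, 36, 9, 26)}
Projecting to C, B, A, D, G: {(12, 35, 35, 34, d), (12, 35, 35, 34, m), (12, 35, 35, 34, t), (12, 35, 35, 4, d), (12, 35, 35, 4, m), (12, 35, 35, 4, t), (12, 38, 4, 35, d), (12, 38, 4, 35, m), (12, 38, 4, 35, t), (12, 40, 1, 32, d), (12, 40, 1, 32, m), (12, 40, 1, 32, t), (12, 40, 1, 35, d), (12, 40, 1, 35, m), (12, 40, 1, 35, t), (16, 12, 24, 4, k), (16, 12, 24, 4, u), (16, 12, 24, 4, y), (16, 36, 9, 26, k), (16, 36, 9, 26, u), (16, 36, 9, 26, y)}
Selection B ≤ 21: {(16, 12, 24, 4, k), (16, 12, 24, 4, u), (16, 12, 24, 4, y)}
Selection G = y AND C = 16: {(16, 12, 24, 4, y)}
Projecting to A, G: {(24, y)}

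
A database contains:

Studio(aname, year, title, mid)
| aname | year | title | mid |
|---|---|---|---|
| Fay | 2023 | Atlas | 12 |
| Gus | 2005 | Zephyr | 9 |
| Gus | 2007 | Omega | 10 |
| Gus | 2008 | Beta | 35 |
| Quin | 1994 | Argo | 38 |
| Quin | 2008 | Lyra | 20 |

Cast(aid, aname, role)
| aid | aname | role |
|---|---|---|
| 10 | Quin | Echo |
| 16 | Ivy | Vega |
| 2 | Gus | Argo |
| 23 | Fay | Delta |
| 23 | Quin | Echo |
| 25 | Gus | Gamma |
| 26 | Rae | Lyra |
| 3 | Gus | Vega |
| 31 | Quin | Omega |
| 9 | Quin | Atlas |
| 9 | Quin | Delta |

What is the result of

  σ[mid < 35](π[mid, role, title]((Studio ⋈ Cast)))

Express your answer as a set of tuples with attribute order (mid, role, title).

{(10, Argo, Omega), (10, Gamma, Omega), (10, Vega, Omega), (12, Delta, Atlas), (20, Atlas, Lyra), (20, Delta, Lyra), (20, Echo, Lyra), (20, Omega, Lyra), (9, Argo, Zephyr), (9, Gamma, Zephyr), (9, Vega, Zephyr)}

Joining Studio and Cast on aname yields {(Fay, 2023, Atlas, 12, 23, Delta), (Gus, 2005, Zephyr, 9, 2, Argo), (Gus, 2005, Zephyr, 9, 25, Gamma), (Gus, 2005, Zephyr, 9, 3, Vega), (Gus, 2007, Omega, 10, 2, Argo), (Gus, 2007, Omega, 10, 25, Gamma), (Gus, 2007, Omega, 10, 3, Vega), (Gus, 2008, Beta, 35, 2, Argo), (Gus, 2008, Beta, 35, 25, Gamma), (Gus, 2008, Beta, 35, 3, Vega), (Quin, 1994, Argo, 38, 10, Echo), (Quin, 1994, Argo, 38, 23, Echo), (Quin, 1994, Argo, 38, 31, Omega), (Quin, 1994, Argo, 38, 9, Atlas), (Quin, 1994, Argo, 38, 9, Delta), (Quin, 2008, Lyra, 20, 10, Echo), (Quin, 2008, Lyra, 20, 23, Echo), (Quin, 2008, Lyra, 20, 31, Omega), (Quin, 2008, Lyra, 20, 9, Atlas), (Quin, 2008, Lyra, 20, 9, Delta)}.
π[mid, role, title]: project onto (mid, role, title) (2 duplicate(s) eliminated) → {(10, Argo, Omega), (10, Gamma, Omega), (10, Vega, Omega), (12, Delta, Atlas), (20, Atlas, Lyra), (20, Delta, Lyra), (20, Echo, Lyra), (20, Omega, Lyra), (35, Argo, Beta), (35, Gamma, Beta), (35, Vega, Beta), (38, Atlas, Argo), (38, Delta, Argo), (38, Echo, Argo), (38, Omega, Argo), (9, Argo, Zephyr), (9, Gamma, Zephyr), (9, Vega, Zephyr)}
Selection mid < 35: {(10, Argo, Omega), (10, Gamma, Omega), (10, Vega, Omega), (12, Delta, Atlas), (20, Atlas, Lyra), (20, Delta, Lyra), (20, Echo, Lyra), (20, Omega, Lyra), (9, Argo, Zephyr), (9, Gamma, Zephyr), (9, Vega, Zephyr)}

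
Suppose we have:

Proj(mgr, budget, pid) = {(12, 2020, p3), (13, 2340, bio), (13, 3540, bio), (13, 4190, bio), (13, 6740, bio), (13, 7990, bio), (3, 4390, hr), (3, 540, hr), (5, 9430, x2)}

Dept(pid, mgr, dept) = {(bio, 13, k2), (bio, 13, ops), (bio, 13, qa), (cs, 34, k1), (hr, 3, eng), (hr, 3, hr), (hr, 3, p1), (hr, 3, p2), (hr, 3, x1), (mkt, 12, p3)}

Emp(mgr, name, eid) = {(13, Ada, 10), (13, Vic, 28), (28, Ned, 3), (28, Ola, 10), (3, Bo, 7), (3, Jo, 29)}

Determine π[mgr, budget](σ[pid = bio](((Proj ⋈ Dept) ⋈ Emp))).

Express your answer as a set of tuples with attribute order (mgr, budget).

{(13, 2340), (13, 3540), (13, 4190), (13, 6740), (13, 7990)}

Natural join on mgr, pid: {(13, 2340, bio, k2), (13, 2340, bio, ops), (13, 2340, bio, qa), (13, 3540, bio, k2), (13, 3540, bio, ops), (13, 3540, bio, qa), (13, 4190, bio, k2), (13, 4190, bio, ops), (13, 4190, bio, qa), (13, 6740, bio, k2), (13, 6740, bio, ops), (13, 6740, bio, qa), (13, 7990, bio, k2), (13, 7990, bio, ops), (13, 7990, bio, qa), (3, 4390, hr, eng), (3, 4390, hr, hr), (3, 4390, hr, p1), (3, 4390, hr, p2), (3, 4390, hr, x1), (3, 540, hr, eng), (3, 540, hr, hr), (3, 540, hr, p1), (3, 540, hr, p2), (3, 540, hr, x1)}
Natural join on mgr: {(13, 2340, bio, k2, Ada, 10), (13, 2340, bio, k2, Vic, 28), (13, 2340, bio, ops, Ada, 10), (13, 2340, bio, ops, Vic, 28), (13, 2340, bio, qa, Ada, 10), (13, 2340, bio, qa, Vic, 28), (13, 3540, bio, k2, Ada, 10), (13, 3540, bio, k2, Vic, 28), (13, 3540, bio, ops, Ada, 10), (13, 3540, bio, ops, Vic, 28), (13, 3540, bio, qa, Ada, 10), (13, 3540, bio, qa, Vic, 28), (13, 4190, bio, k2, Ada, 10), (13, 4190, bio, k2, Vic, 28), (13, 4190, bio, ops, Ada, 10), (13, 4190, bio, ops, Vic, 28), (13, 4190, bio, qa, Ada, 10), (13, 4190, bio, qa, Vic, 28), (13, 6740, bio, k2, Ada, 10), (13, 6740, bio, k2, Vic, 28), (13, 6740, bio, ops, Ada, 10), (13, 6740, bio, ops, Vic, 28), (13, 6740, bio, qa, Ada, 10), (13, 6740, bio, qa, Vic, 28), (13, 7990, bio, k2, Ada, 10), (13, 7990, bio, k2, Vic, 28), (13, 7990, bio, ops, Ada, 10), (13, 7990, bio, ops, Vic, 28), (13, 7990, bio, qa, Ada, 10), (13, 7990, bio, qa, Vic, 28), (3, 4390, hr, eng, Bo, 7), (3, 4390, hr, eng, Jo, 29), (3, 4390, hr, hr, Bo, 7), (3, 4390, hr, hr, Jo, 29), (3, 4390, hr, p1, Bo, 7), (3, 4390, hr, p1, Jo, 29), (3, 4390, hr, p2, Bo, 7), (3, 4390, hr, p2, Jo, 29), (3, 4390, hr, x1, Bo, 7), (3, 4390, hr, x1, Jo, 29), (3, 540, hr, eng, Bo, 7), (3, 540, hr, eng, Jo, 29), (3, 540, hr, hr, Bo, 7), (3, 540, hr, hr, Jo, 29), (3, 540, hr, p1, Bo, 7), (3, 540, hr, p1, Jo, 29), (3, 540, hr, p2, Bo, 7), (3, 540, hr, p2, Jo, 29), (3, 540, hr, x1, Bo, 7), (3, 540, hr, x1, Jo, 29)}
Filtering on pid = bio leaves {(13, 2340, bio, k2, Ada, 10), (13, 2340, bio, k2, Vic, 28), (13, 2340, bio, ops, Ada, 10), (13, 2340, bio, ops, Vic, 28), (13, 2340, bio, qa, Ada, 10), (13, 2340, bio, qa, Vic, 28), (13, 3540, bio, k2, Ada, 10), (13, 3540, bio, k2, Vic, 28), (13, 3540, bio, ops, Ada, 10), (13, 3540, bio, ops, Vic, 28), (13, 3540, bio, qa, Ada, 10), (13, 3540, bio, qa, Vic, 28), (13, 4190, bio, k2, Ada, 10), (13, 4190, bio, k2, Vic, 28), (13, 4190, bio, ops, Ada, 10), (13, 4190, bio, ops, Vic, 28), (13, 4190, bio, qa, Ada, 10), (13, 4190, bio, qa, Vic, 28), (13, 6740, bio, k2, Ada, 10), (13, 6740, bio, k2, Vic, 28), (13, 6740, bio, ops, Ada, 10), (13, 6740, bio, ops, Vic, 28), (13, 6740, bio, qa, Ada, 10), (13, 6740, bio, qa, Vic, 28), (13, 7990, bio, k2, Ada, 10), (13, 7990, bio, k2, Vic, 28), (13, 7990, bio, ops, Ada, 10), (13, 7990, bio, ops, Vic, 28), (13, 7990, bio, qa, Ada, 10), (13, 7990, bio, qa, Vic, 28)}.
Keep only column(s) mgr, budget (25 duplicate(s) eliminated): {(13, 2340), (13, 3540), (13, 4190), (13, 6740), (13, 7990)}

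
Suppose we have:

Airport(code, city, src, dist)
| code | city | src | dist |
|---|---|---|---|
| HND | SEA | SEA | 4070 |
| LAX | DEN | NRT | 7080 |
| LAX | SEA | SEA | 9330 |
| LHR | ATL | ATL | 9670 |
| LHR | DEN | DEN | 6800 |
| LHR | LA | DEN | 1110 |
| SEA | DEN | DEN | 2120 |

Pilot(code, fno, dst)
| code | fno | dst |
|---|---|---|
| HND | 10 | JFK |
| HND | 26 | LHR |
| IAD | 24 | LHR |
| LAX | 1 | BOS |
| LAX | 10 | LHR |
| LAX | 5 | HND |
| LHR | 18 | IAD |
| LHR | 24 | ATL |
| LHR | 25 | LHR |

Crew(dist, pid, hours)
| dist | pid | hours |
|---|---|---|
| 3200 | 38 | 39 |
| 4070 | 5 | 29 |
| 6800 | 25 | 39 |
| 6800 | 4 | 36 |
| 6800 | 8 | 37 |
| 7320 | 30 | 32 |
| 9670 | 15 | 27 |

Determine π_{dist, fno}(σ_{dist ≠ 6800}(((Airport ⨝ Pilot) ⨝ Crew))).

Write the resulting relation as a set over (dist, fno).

Airport ⋈ Pilot (natural join on code): {(HND, SEA, SEA, 4070, 10, JFK), (HND, SEA, SEA, 4070, 26, LHR), (LAX, DEN, NRT, 7080, 1, BOS), (LAX, DEN, NRT, 7080, 10, LHR), (LAX, DEN, NRT, 7080, 5, HND), (LAX, SEA, SEA, 9330, 1, BOS), (LAX, SEA, SEA, 9330, 10, LHR), (LAX, SEA, SEA, 9330, 5, HND), (LHR, ATL, ATL, 9670, 18, IAD), (LHR, ATL, ATL, 9670, 24, ATL), (LHR, ATL, ATL, 9670, 25, LHR), (LHR, DEN, DEN, 6800, 18, IAD), (LHR, DEN, DEN, 6800, 24, ATL), (LHR, DEN, DEN, 6800, 25, LHR), (LHR, LA, DEN, 1110, 18, IAD), (LHR, LA, DEN, 1110, 24, ATL), (LHR, LA, DEN, 1110, 25, LHR)}
(Airport ⨝ Pilot) ⋈ Crew (natural join on dist): {(HND, SEA, SEA, 4070, 10, JFK, 5, 29), (HND, SEA, SEA, 4070, 26, LHR, 5, 29), (LHR, ATL, ATL, 9670, 18, IAD, 15, 27), (LHR, ATL, ATL, 9670, 24, ATL, 15, 27), (LHR, ATL, ATL, 9670, 25, LHR, 15, 27), (LHR, DEN, DEN, 6800, 18, IAD, 25, 39), (LHR, DEN, DEN, 6800, 18, IAD, 4, 36), (LHR, DEN, DEN, 6800, 18, IAD, 8, 37), (LHR, DEN, DEN, 6800, 24, ATL, 25, 39), (LHR, DEN, DEN, 6800, 24, ATL, 4, 36), (LHR, DEN, DEN, 6800, 24, ATL, 8, 37), (LHR, DEN, DEN, 6800, 25, LHR, 25, 39), (LHR, DEN, DEN, 6800, 25, LHR, 4, 36), (LHR, DEN, DEN, 6800, 25, LHR, 8, 37)}
Selection dist ≠ 6800: {(HND, SEA, SEA, 4070, 10, JFK, 5, 29), (HND, SEA, SEA, 4070, 26, LHR, 5, 29), (LHR, ATL, ATL, 9670, 18, IAD, 15, 27), (LHR, ATL, ATL, 9670, 24, ATL, 15, 27), (LHR, ATL, ATL, 9670, 25, LHR, 15, 27)}
π[dist, fno]: project onto (dist, fno) → {(4070, 10), (4070, 26), (9670, 18), (9670, 24), (9670, 25)}

{(4070, 10), (4070, 26), (9670, 18), (9670, 24), (9670, 25)}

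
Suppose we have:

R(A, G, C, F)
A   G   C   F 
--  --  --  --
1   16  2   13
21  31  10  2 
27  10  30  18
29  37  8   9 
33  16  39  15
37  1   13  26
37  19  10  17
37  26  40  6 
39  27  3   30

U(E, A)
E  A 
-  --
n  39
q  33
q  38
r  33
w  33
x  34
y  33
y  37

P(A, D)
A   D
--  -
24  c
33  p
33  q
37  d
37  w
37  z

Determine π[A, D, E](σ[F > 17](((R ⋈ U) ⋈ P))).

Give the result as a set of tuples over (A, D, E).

Natural join on A: {(33, 16, 39, 15, q), (33, 16, 39, 15, r), (33, 16, 39, 15, w), (33, 16, 39, 15, y), (37, 1, 13, 26, y), (37, 19, 10, 17, y), (37, 26, 40, 6, y), (39, 27, 3, 30, n)}
Natural join on A: {(33, 16, 39, 15, q, p), (33, 16, 39, 15, q, q), (33, 16, 39, 15, r, p), (33, 16, 39, 15, r, q), (33, 16, 39, 15, w, p), (33, 16, 39, 15, w, q), (33, 16, 39, 15, y, p), (33, 16, 39, 15, y, q), (37, 1, 13, 26, y, d), (37, 1, 13, 26, y, w), (37, 1, 13, 26, y, z), (37, 19, 10, 17, y, d), (37, 19, 10, 17, y, w), (37, 19, 10, 17, y, z), (37, 26, 40, 6, y, d), (37, 26, 40, 6, y, w), (37, 26, 40, 6, y, z)}
Filtering on F > 17 leaves {(37, 1, 13, 26, y, d), (37, 1, 13, 26, y, w), (37, 1, 13, 26, y, z)}.
Keep only column(s) A, D, E: {(37, d, y), (37, w, y), (37, z, y)}

{(37, d, y), (37, w, y), (37, z, y)}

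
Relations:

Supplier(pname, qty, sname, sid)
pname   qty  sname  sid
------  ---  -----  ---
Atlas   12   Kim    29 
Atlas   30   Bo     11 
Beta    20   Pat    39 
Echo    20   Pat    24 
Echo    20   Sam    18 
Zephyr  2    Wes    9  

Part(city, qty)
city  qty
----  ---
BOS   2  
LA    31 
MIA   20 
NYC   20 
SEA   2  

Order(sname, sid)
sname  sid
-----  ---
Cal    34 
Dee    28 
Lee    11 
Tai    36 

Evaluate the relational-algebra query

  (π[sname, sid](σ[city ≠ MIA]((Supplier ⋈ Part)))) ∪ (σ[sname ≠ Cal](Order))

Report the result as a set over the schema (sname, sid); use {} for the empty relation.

{(Dee, 28), (Lee, 11), (Pat, 24), (Pat, 39), (Sam, 18), (Tai, 36), (Wes, 9)}

Joining Supplier and Part on qty yields {(Beta, 20, Pat, 39, MIA), (Beta, 20, Pat, 39, NYC), (Echo, 20, Pat, 24, MIA), (Echo, 20, Pat, 24, NYC), (Echo, 20, Sam, 18, MIA), (Echo, 20, Sam, 18, NYC), (Zephyr, 2, Wes, 9, BOS), (Zephyr, 2, Wes, 9, SEA)}.
Apply σ_{city ≠ MIA}; surviving tuples: {(Beta, 20, Pat, 39, NYC), (Echo, 20, Pat, 24, NYC), (Echo, 20, Sam, 18, NYC), (Zephyr, 2, Wes, 9, BOS), (Zephyr, 2, Wes, 9, SEA)}
Projecting to sname, sid (1 duplicate(s) eliminated): {(Pat, 24), (Pat, 39), (Sam, 18), (Wes, 9)}
Apply σ_{sname ≠ Cal}; surviving tuples: {(Dee, 28), (Lee, 11), (Tai, 36)}
Set union of the two operands is {(Dee, 28), (Lee, 11), (Pat, 24), (Pat, 39), (Sam, 18), (Tai, 36), (Wes, 9)}.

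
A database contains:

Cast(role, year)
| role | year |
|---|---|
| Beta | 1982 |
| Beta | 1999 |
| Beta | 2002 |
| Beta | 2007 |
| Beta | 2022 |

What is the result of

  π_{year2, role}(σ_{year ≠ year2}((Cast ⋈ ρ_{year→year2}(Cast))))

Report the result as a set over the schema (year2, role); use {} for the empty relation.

ρ[year→year2]: schema becomes (role, year2); tuples unchanged.
Cast ⋈ ρ_{year→year2}(Cast) (natural join on role): {(Beta, 1982, 1982), (Beta, 1982, 1999), (Beta, 1982, 2002), (Beta, 1982, 2007), (Beta, 1982, 2022), (Beta, 1999, 1982), (Beta, 1999, 1999), (Beta, 1999, 2002), (Beta, 1999, 2007), (Beta, 1999, 2022), (Beta, 2002, 1982), (Beta, 2002, 1999), (Beta, 2002, 2002), (Beta, 2002, 2007), (Beta, 2002, 2022), (Beta, 2007, 1982), (Beta, 2007, 1999), (Beta, 2007, 2002), (Beta, 2007, 2007), (Beta, 2007, 2022), (Beta, 2022, 1982), (Beta, 2022, 1999), (Beta, 2022, 2002), (Beta, 2022, 2007), (Beta, 2022, 2022)}
Filtering on year ≠ year2 leaves {(Beta, 1982, 1999), (Beta, 1982, 2002), (Beta, 1982, 2007), (Beta, 1982, 2022), (Beta, 1999, 1982), (Beta, 1999, 2002), (Beta, 1999, 2007), (Beta, 1999, 2022), (Beta, 2002, 1982), (Beta, 2002, 1999), (Beta, 2002, 2007), (Beta, 2002, 2022), (Beta, 2007, 1982), (Beta, 2007, 1999), (Beta, 2007, 2002), (Beta, 2007, 2022), (Beta, 2022, 1982), (Beta, 2022, 1999), (Beta, 2022, 2002), (Beta, 2022, 2007)}.
π[year2, role]: project onto (year2, role) (15 duplicate(s) eliminated) → {(1982, Beta), (1999, Beta), (2002, Beta), (2007, Beta), (2022, Beta)}

{(1982, Beta), (1999, Beta), (2002, Beta), (2007, Beta), (2022, Beta)}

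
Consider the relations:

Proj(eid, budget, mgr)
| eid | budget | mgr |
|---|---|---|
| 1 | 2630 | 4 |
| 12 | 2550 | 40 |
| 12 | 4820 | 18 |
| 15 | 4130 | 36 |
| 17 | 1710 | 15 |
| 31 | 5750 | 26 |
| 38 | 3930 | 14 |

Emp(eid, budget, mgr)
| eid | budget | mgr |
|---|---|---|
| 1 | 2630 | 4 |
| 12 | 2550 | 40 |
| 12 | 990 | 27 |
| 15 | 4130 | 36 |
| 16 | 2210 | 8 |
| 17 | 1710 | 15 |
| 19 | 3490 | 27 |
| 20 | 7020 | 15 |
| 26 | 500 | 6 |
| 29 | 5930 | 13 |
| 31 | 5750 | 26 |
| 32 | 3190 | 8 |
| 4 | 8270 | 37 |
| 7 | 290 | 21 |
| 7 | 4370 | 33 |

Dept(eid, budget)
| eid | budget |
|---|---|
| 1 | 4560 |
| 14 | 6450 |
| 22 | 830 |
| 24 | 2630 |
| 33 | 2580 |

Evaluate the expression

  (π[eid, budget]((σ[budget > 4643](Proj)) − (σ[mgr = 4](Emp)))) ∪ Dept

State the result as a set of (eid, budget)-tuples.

{(1, 4560), (12, 4820), (14, 6450), (22, 830), (24, 2630), (31, 5750), (33, 2580)}

Filtering on budget > 4643 leaves {(12, 4820, 18), (31, 5750, 26)}.
Filtering on mgr = 4 leaves {(1, 2630, 4)}.
Set difference of the two operands is {(12, 4820, 18), (31, 5750, 26)}.
Keep only column(s) eid, budget: {(12, 4820), (31, 5750)}
Set union of the two operands is {(1, 4560), (12, 4820), (14, 6450), (22, 830), (24, 2630), (31, 5750), (33, 2580)}.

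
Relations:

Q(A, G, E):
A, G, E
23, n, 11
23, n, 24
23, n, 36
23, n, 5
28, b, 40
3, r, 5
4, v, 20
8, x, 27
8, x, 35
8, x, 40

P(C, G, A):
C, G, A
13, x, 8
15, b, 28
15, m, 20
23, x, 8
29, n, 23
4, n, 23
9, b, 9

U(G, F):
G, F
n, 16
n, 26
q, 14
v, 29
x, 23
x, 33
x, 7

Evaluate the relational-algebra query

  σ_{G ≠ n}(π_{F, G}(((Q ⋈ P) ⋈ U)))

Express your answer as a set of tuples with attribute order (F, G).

Q ⋈ P (natural join on A, G): {(23, n, 11, 29), (23, n, 11, 4), (23, n, 24, 29), (23, n, 24, 4), (23, n, 36, 29), (23, n, 36, 4), (23, n, 5, 29), (23, n, 5, 4), (28, b, 40, 15), (8, x, 27, 13), (8, x, 27, 23), (8, x, 35, 13), (8, x, 35, 23), (8, x, 40, 13), (8, x, 40, 23)}
(Q ⋈ P) ⋈ U (natural join on G): {(23, n, 11, 29, 16), (23, n, 11, 29, 26), (23, n, 11, 4, 16), (23, n, 11, 4, 26), (23, n, 24, 29, 16), (23, n, 24, 29, 26), (23, n, 24, 4, 16), (23, n, 24, 4, 26), (23, n, 36, 29, 16), (23, n, 36, 29, 26), (23, n, 36, 4, 16), (23, n, 36, 4, 26), (23, n, 5, 29, 16), (23, n, 5, 29, 26), (23, n, 5, 4, 16), (23, n, 5, 4, 26), (8, x, 27, 13, 23), (8, x, 27, 13, 33), (8, x, 27, 13, 7), (8, x, 27, 23, 23), (8, x, 27, 23, 33), (8, x, 27, 23, 7), (8, x, 35, 13, 23), (8, x, 35, 13, 33), (8, x, 35, 13, 7), (8, x, 35, 23, 23), (8, x, 35, 23, 33), (8, x, 35, 23, 7), (8, x, 40, 13, 23), (8, x, 40, 13, 33), (8, x, 40, 13, 7), (8, x, 40, 23, 23), (8, x, 40, 23, 33), (8, x, 40, 23, 7)}
π_{F, G} gives {(16, n), (23, x), (26, n), (33, x), (7, x)} (29 duplicate(s) eliminated).
Apply σ_{G ≠ n}; surviving tuples: {(23, x), (33, x), (7, x)}

{(23, x), (33, x), (7, x)}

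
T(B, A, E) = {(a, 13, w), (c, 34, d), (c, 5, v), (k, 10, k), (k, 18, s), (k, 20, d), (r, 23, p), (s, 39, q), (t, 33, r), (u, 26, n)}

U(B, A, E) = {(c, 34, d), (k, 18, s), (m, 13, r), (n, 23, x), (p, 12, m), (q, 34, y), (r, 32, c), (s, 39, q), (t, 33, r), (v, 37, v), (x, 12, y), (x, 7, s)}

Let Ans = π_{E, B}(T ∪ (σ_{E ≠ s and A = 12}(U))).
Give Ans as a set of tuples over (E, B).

{(d, c), (d, k), (k, k), (m, p), (n, u), (p, r), (q, s), (r, t), (s, k), (v, c), (w, a), (y, x)}

Selection E ≠ s and A = 12: {(p, 12, m), (x, 12, y)}
Taking the union: {(a, 13, w), (c, 34, d), (c, 5, v), (k, 10, k), (k, 18, s), (k, 20, d), (p, 12, m), (r, 23, p), (s, 39, q), (t, 33, r), (u, 26, n), (x, 12, y)}
Projecting to E, B: {(d, c), (d, k), (k, k), (m, p), (n, u), (p, r), (q, s), (r, t), (s, k), (v, c), (w, a), (y, x)}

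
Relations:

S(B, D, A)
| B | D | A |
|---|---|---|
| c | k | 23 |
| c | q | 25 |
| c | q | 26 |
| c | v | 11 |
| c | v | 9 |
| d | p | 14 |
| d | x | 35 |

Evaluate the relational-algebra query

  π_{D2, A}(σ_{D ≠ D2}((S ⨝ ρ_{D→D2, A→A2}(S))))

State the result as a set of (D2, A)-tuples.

{(k, 11), (k, 25), (k, 26), (k, 9), (p, 35), (q, 11), (q, 23), (q, 9), (v, 23), (v, 25), (v, 26), (x, 14)}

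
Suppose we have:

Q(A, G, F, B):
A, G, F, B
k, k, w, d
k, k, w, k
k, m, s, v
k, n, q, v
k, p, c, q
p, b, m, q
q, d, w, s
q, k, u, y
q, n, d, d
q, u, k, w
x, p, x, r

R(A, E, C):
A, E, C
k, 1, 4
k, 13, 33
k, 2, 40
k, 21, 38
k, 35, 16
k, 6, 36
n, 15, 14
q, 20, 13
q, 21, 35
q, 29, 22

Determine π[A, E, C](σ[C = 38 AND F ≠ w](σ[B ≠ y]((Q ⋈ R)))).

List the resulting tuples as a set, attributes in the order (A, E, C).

Natural join on A: {(k, k, w, d, 1, 4), (k, k, w, d, 13, 33), (k, k, w, d, 2, 40), (k, k, w, d, 21, 38), (k, k, w, d, 35, 16), (k, k, w, d, 6, 36), (k, k, w, k, 1, 4), (k, k, w, k, 13, 33), (k, k, w, k, 2, 40), (k, k, w, k, 21, 38), (k, k, w, k, 35, 16), (k, k, w, k, 6, 36), (k, m, s, v, 1, 4), (k, m, s, v, 13, 33), (k, m, s, v, 2, 40), (k, m, s, v, 21, 38), (k, m, s, v, 35, 16), (k, m, s, v, 6, 36), (k, n, q, v, 1, 4), (k, n, q, v, 13, 33), (k, n, q, v, 2, 40), (k, n, q, v, 21, 38), (k, n, q, v, 35, 16), (k, n, q, v, 6, 36), (k, p, c, q, 1, 4), (k, p, c, q, 13, 33), (k, p, c, q, 2, 40), (k, p, c, q, 21, 38), (k, p, c, q, 35, 16), (k, p, c, q, 6, 36), (q, d, w, s, 20, 13), (q, d, w, s, 21, 35), (q, d, w, s, 29, 22), (q, k, u, y, 20, 13), (q, k, u, y, 21, 35), (q, k, u, y, 29, 22), (q, n, d, d, 20, 13), (q, n, d, d, 21, 35), (q, n, d, d, 29, 22), (q, u, k, w, 20, 13), (q, u, k, w, 21, 35), (q, u, k, w, 29, 22)}
σ[B ≠ y]: keep tuples satisfying B ≠ y → {(k, k, w, d, 1, 4), (k, k, w, d, 13, 33), (k, k, w, d, 2, 40), (k, k, w, d, 21, 38), (k, k, w, d, 35, 16), (k, k, w, d, 6, 36), (k, k, w, k, 1, 4), (k, k, w, k, 13, 33), (k, k, w, k, 2, 40), (k, k, w, k, 21, 38), (k, k, w, k, 35, 16), (k, k, w, k, 6, 36), (k, m, s, v, 1, 4), (k, m, s, v, 13, 33), (k, m, s, v, 2, 40), (k, m, s, v, 21, 38), (k, m, s, v, 35, 16), (k, m, s, v, 6, 36), (k, n, q, v, 1, 4), (k, n, q, v, 13, 33), (k, n, q, v, 2, 40), (k, n, q, v, 21, 38), (k, n, q, v, 35, 16), (k, n, q, v, 6, 36), (k, p, c, q, 1, 4), (k, p, c, q, 13, 33), (k, p, c, q, 2, 40), (k, p, c, q, 21, 38), (k, p, c, q, 35, 16), (k, p, c, q, 6, 36), (q, d, w, s, 20, 13), (q, d, w, s, 21, 35), (q, d, w, s, 29, 22), (q, n, d, d, 20, 13), (q, n, d, d, 21, 35), (q, n, d, d, 29, 22), (q, u, k, w, 20, 13), (q, u, k, w, 21, 35), (q, u, k, w, 29, 22)}
σ[C = 38 AND F ≠ w]: keep tuples satisfying C = 38 AND F ≠ w → {(k, m, s, v, 21, 38), (k, n, q, v, 21, 38), (k, p, c, q, 21, 38)}
Projecting to A, E, C (2 duplicate(s) eliminated): {(k, 21, 38)}

{(k, 21, 38)}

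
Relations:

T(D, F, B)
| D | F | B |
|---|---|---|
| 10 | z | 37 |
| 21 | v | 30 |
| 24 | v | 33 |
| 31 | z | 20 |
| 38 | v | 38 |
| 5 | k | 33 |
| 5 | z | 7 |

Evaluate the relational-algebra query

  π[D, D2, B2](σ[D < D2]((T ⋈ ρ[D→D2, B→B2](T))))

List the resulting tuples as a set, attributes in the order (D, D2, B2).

{(10, 31, 20), (21, 24, 33), (21, 38, 38), (24, 38, 38), (5, 10, 37), (5, 31, 20)}

ρ[D→D2, B→B2]: schema becomes (D2, F, B2); tuples unchanged.
Natural join on F: {(10, z, 37, 10, 37), (10, z, 37, 31, 20), (10, z, 37, 5, 7), (21, v, 30, 21, 30), (21, v, 30, 24, 33), (21, v, 30, 38, 38), (24, v, 33, 21, 30), (24, v, 33, 24, 33), (24, v, 33, 38, 38), (31, z, 20, 10, 37), (31, z, 20, 31, 20), (31, z, 20, 5, 7), (38, v, 38, 21, 30), (38, v, 38, 24, 33), (38, v, 38, 38, 38), (5, k, 33, 5, 33), (5, z, 7, 10, 37), (5, z, 7, 31, 20), (5, z, 7, 5, 7)}
Apply σ_{D < D2}; surviving tuples: {(10, z, 37, 31, 20), (21, v, 30, 24, 33), (21, v, 30, 38, 38), (24, v, 33, 38, 38), (5, z, 7, 10, 37), (5, z, 7, 31, 20)}
π[D, D2, B2]: project onto (D, D2, B2) → {(10, 31, 20), (21, 24, 33), (21, 38, 38), (24, 38, 38), (5, 10, 37), (5, 31, 20)}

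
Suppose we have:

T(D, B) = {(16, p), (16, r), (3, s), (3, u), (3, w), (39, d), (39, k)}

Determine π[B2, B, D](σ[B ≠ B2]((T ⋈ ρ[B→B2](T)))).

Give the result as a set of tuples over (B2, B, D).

ρ[B→B2]: schema becomes (D, B2); tuples unchanged.
T ⋈ ρ[B→B2](T) (natural join on D): {(16, p, p), (16, p, r), (16, r, p), (16, r, r), (3, s, s), (3, s, u), (3, s, w), (3, u, s), (3, u, u), (3, u, w), (3, w, s), (3, w, u), (3, w, w), (39, d, d), (39, d, k), (39, k, d), (39, k, k)}
σ[B ≠ B2]: keep tuples satisfying B ≠ B2 → {(16, p, r), (16, r, p), (3, s, u), (3, s, w), (3, u, s), (3, u, w), (3, w, s), (3, w, u), (39, d, k), (39, k, d)}
Keep only column(s) B2, B, D: {(d, k, 39), (k, d, 39), (p, r, 16), (r, p, 16), (s, u, 3), (s, w, 3), (u, s, 3), (u, w, 3), (w, s, 3), (w, u, 3)}

{(d, k, 39), (k, d, 39), (p, r, 16), (r, p, 16), (s, u, 3), (s, w, 3), (u, s, 3), (u, w, 3), (w, s, 3), (w, u, 3)}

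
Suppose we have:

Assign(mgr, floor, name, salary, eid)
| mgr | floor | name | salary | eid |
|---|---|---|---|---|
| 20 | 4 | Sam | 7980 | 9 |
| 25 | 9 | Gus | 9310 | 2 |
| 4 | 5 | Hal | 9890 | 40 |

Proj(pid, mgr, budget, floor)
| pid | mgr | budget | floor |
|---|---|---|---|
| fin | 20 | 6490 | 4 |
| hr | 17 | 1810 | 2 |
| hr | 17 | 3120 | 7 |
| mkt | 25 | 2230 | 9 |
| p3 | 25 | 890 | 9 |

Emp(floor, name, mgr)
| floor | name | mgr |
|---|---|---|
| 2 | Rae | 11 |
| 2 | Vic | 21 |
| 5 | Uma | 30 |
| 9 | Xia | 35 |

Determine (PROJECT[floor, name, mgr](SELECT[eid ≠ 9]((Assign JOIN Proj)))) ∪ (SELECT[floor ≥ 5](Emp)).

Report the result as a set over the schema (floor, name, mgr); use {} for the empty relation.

{(5, Uma, 30), (9, Gus, 25), (9, Xia, 35)}

Joining Assign and Proj on mgr, floor yields {(20, 4, Sam, 7980, 9, fin, 6490), (25, 9, Gus, 9310, 2, mkt, 2230), (25, 9, Gus, 9310, 2, p3, 890)}.
σ[eid ≠ 9]: keep tuples satisfying eid ≠ 9 → {(25, 9, Gus, 9310, 2, mkt, 2230), (25, 9, Gus, 9310, 2, p3, 890)}
π_{floor, name, mgr} gives {(9, Gus, 25)} (1 duplicate(s) eliminated).
σ[floor ≥ 5]: keep tuples satisfying floor ≥ 5 → {(5, Uma, 30), (9, Xia, 35)}
Set union of the two operands is {(5, Uma, 30), (9, Gus, 25), (9, Xia, 35)}.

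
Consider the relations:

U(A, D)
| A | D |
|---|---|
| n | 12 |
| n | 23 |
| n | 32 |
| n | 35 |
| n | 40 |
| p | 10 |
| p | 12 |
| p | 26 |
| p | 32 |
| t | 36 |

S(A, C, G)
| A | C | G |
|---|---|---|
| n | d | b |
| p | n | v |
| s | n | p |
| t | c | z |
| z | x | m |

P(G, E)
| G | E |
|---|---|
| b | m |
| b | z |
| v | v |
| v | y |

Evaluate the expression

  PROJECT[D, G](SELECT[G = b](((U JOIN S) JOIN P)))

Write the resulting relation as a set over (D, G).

Joining U and S on A yields {(n, 12, d, b), (n, 23, d, b), (n, 32, d, b), (n, 35, d, b), (n, 40, d, b), (p, 10, n, v), (p, 12, n, v), (p, 26, n, v), (p, 32, n, v), (t, 36, c, z)}.
Joining (U JOIN S) and P on G yields {(n, 12, d, b, m), (n, 12, d, b, z), (n, 23, d, b, m), (n, 23, d, b, z), (n, 32, d, b, m), (n, 32, d, b, z), (n, 35, d, b, m), (n, 35, d, b, z), (n, 40, d, b, m), (n, 40, d, b, z), (p, 10, n, v, v), (p, 10, n, v, y), (p, 12, n, v, v), (p, 12, n, v, y), (p, 26, n, v, v), (p, 26, n, v, y), (p, 32, n, v, v), (p, 32, n, v, y)}.
σ[G = b]: keep tuples satisfying G = b → {(n, 12, d, b, m), (n, 12, d, b, z), (n, 23, d, b, m), (n, 23, d, b, z), (n, 32, d, b, m), (n, 32, d, b, z), (n, 35, d, b, m), (n, 35, d, b, z), (n, 40, d, b, m), (n, 40, d, b, z)}
Keep only column(s) D, G (5 duplicate(s) eliminated): {(12, b), (23, b), (32, b), (35, b), (40, b)}

{(12, b), (23, b), (32, b), (35, b), (40, b)}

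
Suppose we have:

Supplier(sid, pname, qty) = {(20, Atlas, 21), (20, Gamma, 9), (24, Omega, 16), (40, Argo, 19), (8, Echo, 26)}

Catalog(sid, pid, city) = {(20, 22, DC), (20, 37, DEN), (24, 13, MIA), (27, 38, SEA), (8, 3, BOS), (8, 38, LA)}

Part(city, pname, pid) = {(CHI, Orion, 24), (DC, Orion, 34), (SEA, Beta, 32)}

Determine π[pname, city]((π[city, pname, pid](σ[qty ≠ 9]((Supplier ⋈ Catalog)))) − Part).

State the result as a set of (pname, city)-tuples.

{(Atlas, DC), (Atlas, DEN), (Echo, BOS), (Echo, LA), (Omega, MIA)}

Natural join on sid: {(20, Atlas, 21, 22, DC), (20, Atlas, 21, 37, DEN), (20, Gamma, 9, 22, DC), (20, Gamma, 9, 37, DEN), (24, Omega, 16, 13, MIA), (8, Echo, 26, 3, BOS), (8, Echo, 26, 38, LA)}
σ[qty ≠ 9]: keep tuples satisfying qty ≠ 9 → {(20, Atlas, 21, 22, DC), (20, Atlas, 21, 37, DEN), (24, Omega, 16, 13, MIA), (8, Echo, 26, 3, BOS), (8, Echo, 26, 38, LA)}
π_{city, pname, pid} gives {(BOS, Echo, 3), (DC, Atlas, 22), (DEN, Atlas, 37), (LA, Echo, 38), (MIA, Omega, 13)}.
Set difference of the two operands is {(BOS, Echo, 3), (DC, Atlas, 22), (DEN, Atlas, 37), (LA, Echo, 38), (MIA, Omega, 13)}.
π_{pname, city} gives {(Atlas, DC), (Atlas, DEN), (Echo, BOS), (Echo, LA), (Omega, MIA)}.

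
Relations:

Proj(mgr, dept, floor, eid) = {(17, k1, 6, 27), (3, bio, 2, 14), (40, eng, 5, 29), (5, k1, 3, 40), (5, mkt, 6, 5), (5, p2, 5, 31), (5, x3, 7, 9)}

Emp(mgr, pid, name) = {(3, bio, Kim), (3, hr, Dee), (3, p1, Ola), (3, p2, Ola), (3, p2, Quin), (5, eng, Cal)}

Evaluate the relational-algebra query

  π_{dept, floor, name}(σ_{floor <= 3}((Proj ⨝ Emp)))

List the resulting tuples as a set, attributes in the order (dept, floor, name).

{(bio, 2, Dee), (bio, 2, Kim), (bio, 2, Ola), (bio, 2, Quin), (k1, 3, Cal)}

Joining Proj and Emp on mgr yields {(3, bio, 2, 14, bio, Kim), (3, bio, 2, 14, hr, Dee), (3, bio, 2, 14, p1, Ola), (3, bio, 2, 14, p2, Ola), (3, bio, 2, 14, p2, Quin), (5, k1, 3, 40, eng, Cal), (5, mkt, 6, 5, eng, Cal), (5, p2, 5, 31, eng, Cal), (5, x3, 7, 9, eng, Cal)}.
Selection floor <= 3: {(3, bio, 2, 14, bio, Kim), (3, bio, 2, 14, hr, Dee), (3, bio, 2, 14, p1, Ola), (3, bio, 2, 14, p2, Ola), (3, bio, 2, 14, p2, Quin), (5, k1, 3, 40, eng, Cal)}
π_{dept, floor, name} gives {(bio, 2, Dee), (bio, 2, Kim), (bio, 2, Ola), (bio, 2, Quin), (k1, 3, Cal)} (1 duplicate(s) eliminated).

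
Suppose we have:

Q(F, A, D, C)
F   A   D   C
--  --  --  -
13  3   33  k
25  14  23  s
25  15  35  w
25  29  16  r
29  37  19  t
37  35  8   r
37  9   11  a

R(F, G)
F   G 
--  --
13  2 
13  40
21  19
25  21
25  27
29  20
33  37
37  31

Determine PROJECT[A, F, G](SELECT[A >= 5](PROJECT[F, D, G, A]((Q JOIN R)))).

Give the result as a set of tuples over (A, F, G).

Q ⋈ R (natural join on F): {(13, 3, 33, k, 2), (13, 3, 33, k, 40), (25, 14, 23, s, 21), (25, 14, 23, s, 27), (25, 15, 35, w, 21), (25, 15, 35, w, 27), (25, 29, 16, r, 21), (25, 29, 16, r, 27), (29, 37, 19, t, 20), (37, 35, 8, r, 31), (37, 9, 11, a, 31)}
Keep only column(s) F, D, G, A: {(13, 33, 2, 3), (13, 33, 40, 3), (25, 16, 21, 29), (25, 16, 27, 29), (25, 23, 21, 14), (25, 23, 27, 14), (25, 35, 21, 15), (25, 35, 27, 15), (29, 19, 20, 37), (37, 11, 31, 9), (37, 8, 31, 35)}
Apply σ_{A >= 5}; surviving tuples: {(25, 16, 21, 29), (25, 16, 27, 29), (25, 23, 21, 14), (25, 23, 27, 14), (25, 35, 21, 15), (25, 35, 27, 15), (29, 19, 20, 37), (37, 11, 31, 9), (37, 8, 31, 35)}
Keep only column(s) A, F, G: {(14, 25, 21), (14, 25, 27), (15, 25, 21), (15, 25, 27), (29, 25, 21), (29, 25, 27), (35, 37, 31), (37, 29, 20), (9, 37, 31)}

{(14, 25, 21), (14, 25, 27), (15, 25, 21), (15, 25, 27), (29, 25, 21), (29, 25, 27), (35, 37, 31), (37, 29, 20), (9, 37, 31)}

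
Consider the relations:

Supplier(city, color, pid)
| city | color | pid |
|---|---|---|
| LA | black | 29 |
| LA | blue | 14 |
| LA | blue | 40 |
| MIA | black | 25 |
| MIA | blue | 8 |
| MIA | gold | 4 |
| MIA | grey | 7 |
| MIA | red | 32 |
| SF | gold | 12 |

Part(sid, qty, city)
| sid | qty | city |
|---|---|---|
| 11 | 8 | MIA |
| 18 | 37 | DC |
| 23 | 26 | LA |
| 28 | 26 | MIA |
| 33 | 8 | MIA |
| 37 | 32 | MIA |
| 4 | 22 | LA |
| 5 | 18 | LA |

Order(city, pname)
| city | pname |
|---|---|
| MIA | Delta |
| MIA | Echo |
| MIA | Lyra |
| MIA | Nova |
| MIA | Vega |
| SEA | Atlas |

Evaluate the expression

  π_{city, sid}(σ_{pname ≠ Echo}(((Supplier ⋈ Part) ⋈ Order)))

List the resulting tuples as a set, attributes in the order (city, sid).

{(MIA, 11), (MIA, 28), (MIA, 33), (MIA, 37)}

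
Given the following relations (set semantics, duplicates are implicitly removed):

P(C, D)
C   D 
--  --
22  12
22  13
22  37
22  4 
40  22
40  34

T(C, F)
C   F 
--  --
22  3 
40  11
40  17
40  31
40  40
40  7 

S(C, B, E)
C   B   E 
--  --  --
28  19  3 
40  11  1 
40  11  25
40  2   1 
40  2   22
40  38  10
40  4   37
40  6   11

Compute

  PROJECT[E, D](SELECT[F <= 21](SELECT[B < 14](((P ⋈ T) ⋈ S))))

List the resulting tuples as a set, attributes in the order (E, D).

{(1, 22), (1, 34), (11, 22), (11, 34), (22, 22), (22, 34), (25, 22), (25, 34), (37, 22), (37, 34)}

Joining P and T on C yields {(22, 12, 3), (22, 13, 3), (22, 37, 3), (22, 4, 3), (40, 22, 11), (40, 22, 17), (40, 22, 31), (40, 22, 40), (40, 22, 7), (40, 34, 11), (40, 34, 17), (40, 34, 31), (40, 34, 40), (40, 34, 7)}.
Joining (P ⋈ T) and S on C yields {(40, 22, 11, 11, 1), (40, 22, 11, 11, 25), (40, 22, 11, 2, 1), (40, 22, 11, 2, 22), (40, 22, 11, 38, 10), (40, 22, 11, 4, 37), (40, 22, 11, 6, 11), (40, 22, 17, 11, 1), (40, 22, 17, 11, 25), (40, 22, 17, 2, 1), (40, 22, 17, 2, 22), (40, 22, 17, 38, 10), (40, 22, 17, 4, 37), (40, 22, 17, 6, 11), (40, 22, 31, 11, 1), (40, 22, 31, 11, 25), (40, 22, 31, 2, 1), (40, 22, 31, 2, 22), (40, 22, 31, 38, 10), (40, 22, 31, 4, 37), (40, 22, 31, 6, 11), (40, 22, 40, 11, 1), (40, 22, 40, 11, 25), (40, 22, 40, 2, 1), (40, 22, 40, 2, 22), (40, 22, 40, 38, 10), (40, 22, 40, 4, 37), (40, 22, 40, 6, 11), (40, 22, 7, 11, 1), (40, 22, 7, 11, 25), (40, 22, 7, 2, 1), (40, 22, 7, 2, 22), (40, 22, 7, 38, 10), (40, 22, 7, 4, 37), (40, 22, 7, 6, 11), (40, 34, 11, 11, 1), (40, 34, 11, 11, 25), (40, 34, 11, 2, 1), (40, 34, 11, 2, 22), (40, 34, 11, 38, 10), (40, 34, 11, 4, 37), (40, 34, 11, 6, 11), (40, 34, 17, 11, 1), (40, 34, 17, 11, 25), (40, 34, 17, 2, 1), (40, 34, 17, 2, 22), (40, 34, 17, 38, 10), (40, 34, 17, 4, 37), (40, 34, 17, 6, 11), (40, 34, 31, 11, 1), (40, 34, 31, 11, 25), (40, 34, 31, 2, 1), (40, 34, 31, 2, 22), (40, 34, 31, 38, 10), (40, 34, 31, 4, 37), (40, 34, 31, 6, 11), (40, 34, 40, 11, 1), (40, 34, 40, 11, 25), (40, 34, 40, 2, 1), (40, 34, 40, 2, 22), (40, 34, 40, 38, 10), (40, 34, 40, 4, 37), (40, 34, 40, 6, 11), (40, 34, 7, 11, 1), (40, 34, 7, 11, 25), (40, 34, 7, 2, 1), (40, 34, 7, 2, 22), (40, 34, 7, 38, 10), (40, 34, 7, 4, 37), (40, 34, 7, 6, 11)}.
Apply σ_{B < 14}; surviving tuples: {(40, 22, 11, 11, 1), (40, 22, 11, 11, 25), (40, 22, 11, 2, 1), (40, 22, 11, 2, 22), (40, 22, 11, 4, 37), (40, 22, 11, 6, 11), (40, 22, 17, 11, 1), (40, 22, 17, 11, 25), (40, 22, 17, 2, 1), (40, 22, 17, 2, 22), (40, 22, 17, 4, 37), (40, 22, 17, 6, 11), (40, 22, 31, 11, 1), (40, 22, 31, 11, 25), (40, 22, 31, 2, 1), (40, 22, 31, 2, 22), (40, 22, 31, 4, 37), (40, 22, 31, 6, 11), (40, 22, 40, 11, 1), (40, 22, 40, 11, 25), (40, 22, 40, 2, 1), (40, 22, 40, 2, 22), (40, 22, 40, 4, 37), (40, 22, 40, 6, 11), (40, 22, 7, 11, 1), (40, 22, 7, 11, 25), (40, 22, 7, 2, 1), (40, 22, 7, 2, 22), (40, 22, 7, 4, 37), (40, 22, 7, 6, 11), (40, 34, 11, 11, 1), (40, 34, 11, 11, 25), (40, 34, 11, 2, 1), (40, 34, 11, 2, 22), (40, 34, 11, 4, 37), (40, 34, 11, 6, 11), (40, 34, 17, 11, 1), (40, 34, 17, 11, 25), (40, 34, 17, 2, 1), (40, 34, 17, 2, 22), (40, 34, 17, 4, 37), (40, 34, 17, 6, 11), (40, 34, 31, 11, 1), (40, 34, 31, 11, 25), (40, 34, 31, 2, 1), (40, 34, 31, 2, 22), (40, 34, 31, 4, 37), (40, 34, 31, 6, 11), (40, 34, 40, 11, 1), (40, 34, 40, 11, 25), (40, 34, 40, 2, 1), (40, 34, 40, 2, 22), (40, 34, 40, 4, 37), (40, 34, 40, 6, 11), (40, 34, 7, 11, 1), (40, 34, 7, 11, 25), (40, 34, 7, 2, 1), (40, 34, 7, 2, 22), (40, 34, 7, 4, 37), (40, 34, 7, 6, 11)}
Apply σ_{F <= 21}; surviving tuples: {(40, 22, 11, 11, 1), (40, 22, 11, 11, 25), (40, 22, 11, 2, 1), (40, 22, 11, 2, 22), (40, 22, 11, 4, 37), (40, 22, 11, 6, 11), (40, 22, 17, 11, 1), (40, 22, 17, 11, 25), (40, 22, 17, 2, 1), (40, 22, 17, 2, 22), (40, 22, 17, 4, 37), (40, 22, 17, 6, 11), (40, 22, 7, 11, 1), (40, 22, 7, 11, 25), (40, 22, 7, 2, 1), (40, 22, 7, 2, 22), (40, 22, 7, 4, 37), (40, 22, 7, 6, 11), (40, 34, 11, 11, 1), (40, 34, 11, 11, 25), (40, 34, 11, 2, 1), (40, 34, 11, 2, 22), (40, 34, 11, 4, 37), (40, 34, 11, 6, 11), (40, 34, 17, 11, 1), (40, 34, 17, 11, 25), (40, 34, 17, 2, 1), (40, 34, 17, 2, 22), (40, 34, 17, 4, 37), (40, 34, 17, 6, 11), (40, 34, 7, 11, 1), (40, 34, 7, 11, 25), (40, 34, 7, 2, 1), (40, 34, 7, 2, 22), (40, 34, 7, 4, 37), (40, 34, 7, 6, 11)}
Keep only column(s) E, D (26 duplicate(s) eliminated): {(1, 22), (1, 34), (11, 22), (11, 34), (22, 22), (22, 34), (25, 22), (25, 34), (37, 22), (37, 34)}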